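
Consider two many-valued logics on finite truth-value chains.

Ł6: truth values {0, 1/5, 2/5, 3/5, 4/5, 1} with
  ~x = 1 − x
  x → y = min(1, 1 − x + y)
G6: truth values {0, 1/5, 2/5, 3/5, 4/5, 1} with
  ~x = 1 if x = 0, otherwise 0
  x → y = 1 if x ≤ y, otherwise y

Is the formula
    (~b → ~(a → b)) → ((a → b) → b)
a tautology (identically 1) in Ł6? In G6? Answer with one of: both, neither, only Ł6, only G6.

In Ł6: every assignment gives 1 — tautology.
In G6: at a = 0, b = 1/5 the value is 1/5 — not a tautology.

only Ł6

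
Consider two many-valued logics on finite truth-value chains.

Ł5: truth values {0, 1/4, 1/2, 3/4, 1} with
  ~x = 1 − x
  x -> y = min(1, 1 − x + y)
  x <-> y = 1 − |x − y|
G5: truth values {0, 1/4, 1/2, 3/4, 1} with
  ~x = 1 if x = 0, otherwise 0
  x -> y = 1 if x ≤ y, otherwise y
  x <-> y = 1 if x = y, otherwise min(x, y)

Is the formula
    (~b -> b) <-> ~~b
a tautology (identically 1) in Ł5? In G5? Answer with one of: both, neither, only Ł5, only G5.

In Ł5: at b = 1/4 the value is 3/4 — not a tautology.
In G5: every assignment gives 1 — tautology.

only G5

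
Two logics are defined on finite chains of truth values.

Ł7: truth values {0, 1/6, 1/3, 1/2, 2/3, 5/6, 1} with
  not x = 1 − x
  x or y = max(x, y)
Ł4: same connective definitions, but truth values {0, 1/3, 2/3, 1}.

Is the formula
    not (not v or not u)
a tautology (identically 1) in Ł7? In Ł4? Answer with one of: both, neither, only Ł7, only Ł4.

neither

In Ł7: at u = 0, v = 0 the value is 0 — not a tautology.
In Ł4: at u = 0, v = 0 the value is 0 — not a tautology.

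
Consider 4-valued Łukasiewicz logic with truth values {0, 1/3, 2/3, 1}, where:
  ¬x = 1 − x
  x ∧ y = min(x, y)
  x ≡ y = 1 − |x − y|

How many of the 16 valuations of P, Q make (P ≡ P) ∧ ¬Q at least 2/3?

8

P = 0, Q = 0 ↦ 1  ≥
P = 0, Q = 1/3 ↦ 2/3  ≥
P = 0, Q = 2/3 ↦ 1/3  <
P = 0, Q = 1 ↦ 0  <
P = 1/3, Q = 0 ↦ 1  ≥
P = 1/3, Q = 1/3 ↦ 2/3  ≥
P = 1/3, Q = 2/3 ↦ 1/3  <
P = 1/3, Q = 1 ↦ 0  <
P = 2/3, Q = 0 ↦ 1  ≥
P = 2/3, Q = 1/3 ↦ 2/3  ≥
P = 2/3, Q = 2/3 ↦ 1/3  <
P = 2/3, Q = 1 ↦ 0  <
P = 1, Q = 0 ↦ 1  ≥
P = 1, Q = 1/3 ↦ 2/3  ≥
P = 1, Q = 2/3 ↦ 1/3  <
P = 1, Q = 1 ↦ 0  <
So 8 of the 16 assignments meet the threshold.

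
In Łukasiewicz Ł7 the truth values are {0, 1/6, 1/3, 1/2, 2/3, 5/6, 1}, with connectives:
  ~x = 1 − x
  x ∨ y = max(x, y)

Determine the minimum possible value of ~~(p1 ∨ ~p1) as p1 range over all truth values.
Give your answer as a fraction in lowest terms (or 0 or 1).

Take p1 = 1/2:
~p1 = ~1/2 = 1/2
p1 ∨ ~p1 = 1/2 ∨ 1/2 = 1/2
~(p1 ∨ ~p1) = ~1/2 = 1/2
~~(p1 ∨ ~p1) = ~1/2 = 1/2
No assignment yields a value below 1/2, so this is the minimum.

1/2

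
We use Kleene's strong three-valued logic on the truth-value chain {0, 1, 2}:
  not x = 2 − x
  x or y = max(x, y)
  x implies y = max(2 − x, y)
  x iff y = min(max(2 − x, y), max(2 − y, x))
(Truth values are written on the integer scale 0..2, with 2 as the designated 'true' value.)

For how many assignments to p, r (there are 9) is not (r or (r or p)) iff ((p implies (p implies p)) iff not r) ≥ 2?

3

p = 0, r = 0 ↦ 2  ≥
p = 0, r = 1 ↦ 1  <
p = 0, r = 2 ↦ 2  ≥
p = 1, r = 0 ↦ 1  <
p = 1, r = 1 ↦ 1  <
p = 1, r = 2 ↦ 1  <
p = 2, r = 0 ↦ 0  <
p = 2, r = 1 ↦ 1  <
p = 2, r = 2 ↦ 2  ≥
So 3 of the 9 assignments meet the threshold.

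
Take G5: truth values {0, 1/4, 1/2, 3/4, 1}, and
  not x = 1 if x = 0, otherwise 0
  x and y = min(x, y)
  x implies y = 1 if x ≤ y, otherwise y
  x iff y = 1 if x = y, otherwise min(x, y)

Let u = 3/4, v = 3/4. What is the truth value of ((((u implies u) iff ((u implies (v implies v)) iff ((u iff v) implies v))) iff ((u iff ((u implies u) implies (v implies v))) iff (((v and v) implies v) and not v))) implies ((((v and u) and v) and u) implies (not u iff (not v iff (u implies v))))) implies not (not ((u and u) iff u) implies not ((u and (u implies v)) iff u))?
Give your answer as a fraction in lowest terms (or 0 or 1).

0

u implies u = 3/4 implies 3/4 = 1
v implies v = 3/4 implies 3/4 = 1
u implies (v implies v) = 3/4 implies 1 = 1
u iff v = 3/4 iff 3/4 = 1
(u iff v) implies v = 1 implies 3/4 = 3/4
(u implies (v implies v)) iff ((u iff v) implies v) = 1 iff 3/4 = 3/4
(u implies u) iff ((u implies (v implies v)) iff ((u iff v) implies v)) = 1 iff 3/4 = 3/4
u implies u = 3/4 implies 3/4 = 1
v implies v = 3/4 implies 3/4 = 1
(u implies u) implies (v implies v) = 1 implies 1 = 1
u iff ((u implies u) implies (v implies v)) = 3/4 iff 1 = 3/4
v and v = 3/4 and 3/4 = 3/4
(v and v) implies v = 3/4 implies 3/4 = 1
not v = not 3/4 = 0
((v and v) implies v) and not v = 1 and 0 = 0
(u iff ((u implies u) implies (v implies v))) iff (((v and v) implies v) and not v) = 3/4 iff 0 = 0
((u implies u) iff ((u implies (v implies v)) iff ((u iff v) implies v))) iff ((u iff ((u implies u) implies (v implies v))) iff (((v and v) implies v) and not v)) = 3/4 iff 0 = 0
v and u = 3/4 and 3/4 = 3/4
(v and u) and v = 3/4 and 3/4 = 3/4
((v and u) and v) and u = 3/4 and 3/4 = 3/4
not u = not 3/4 = 0
not v = not 3/4 = 0
u implies v = 3/4 implies 3/4 = 1
not v iff (u implies v) = 0 iff 1 = 0
not u iff (not v iff (u implies v)) = 0 iff 0 = 1
(((v and u) and v) and u) implies (not u iff (not v iff (u implies v))) = 3/4 implies 1 = 1
(((u implies u) iff ((u implies (v implies v)) iff ((u iff v) implies v))) iff ((u iff ((u implies u) implies (v implies v))) iff (((v and v) implies v) and not v))) implies ((((v and u) and v) and u) implies (not u iff (not v iff (u implies v)))) = 0 implies 1 = 1
u and u = 3/4 and 3/4 = 3/4
(u and u) iff u = 3/4 iff 3/4 = 1
not ((u and u) iff u) = not 1 = 0
u implies v = 3/4 implies 3/4 = 1
u and (u implies v) = 3/4 and 1 = 3/4
(u and (u implies v)) iff u = 3/4 iff 3/4 = 1
not ((u and (u implies v)) iff u) = not 1 = 0
not ((u and u) iff u) implies not ((u and (u implies v)) iff u) = 0 implies 0 = 1
not (not ((u and u) iff u) implies not ((u and (u implies v)) iff u)) = not 1 = 0
((((u implies u) iff ((u implies (v implies v)) iff ((u iff v) implies v))) iff ((u iff ((u implies u) implies (v implies v))) iff (((v and v) implies v) and not v))) implies ((((v and u) and v) and u) implies (not u iff (not v iff (u implies v))))) implies not (not ((u and u) iff u) implies not ((u and (u implies v)) iff u)) = 1 implies 0 = 0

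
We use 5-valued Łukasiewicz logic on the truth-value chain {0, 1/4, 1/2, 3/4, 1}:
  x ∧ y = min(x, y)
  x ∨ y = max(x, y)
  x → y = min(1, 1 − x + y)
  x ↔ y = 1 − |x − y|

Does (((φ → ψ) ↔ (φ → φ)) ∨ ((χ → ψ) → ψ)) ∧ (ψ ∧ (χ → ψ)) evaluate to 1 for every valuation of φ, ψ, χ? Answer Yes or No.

Counterexample: take φ = 0, ψ = 0, χ = 0.
φ → ψ = 0 → 0 = 1
φ → φ = 0 → 0 = 1
(φ → ψ) ↔ (φ → φ) = 1 ↔ 1 = 1
χ → ψ = 0 → 0 = 1
(χ → ψ) → ψ = 1 → 0 = 0
((φ → ψ) ↔ (φ → φ)) ∨ ((χ → ψ) → ψ) = 1 ∨ 0 = 1
χ → ψ = 0 → 0 = 1
ψ ∧ (χ → ψ) = 0 ∧ 1 = 0
(((φ → ψ) ↔ (φ → φ)) ∨ ((χ → ψ) → ψ)) ∧ (ψ ∧ (χ → ψ)) = 1 ∧ 0 = 0
This gives 0 ≠ 1.

No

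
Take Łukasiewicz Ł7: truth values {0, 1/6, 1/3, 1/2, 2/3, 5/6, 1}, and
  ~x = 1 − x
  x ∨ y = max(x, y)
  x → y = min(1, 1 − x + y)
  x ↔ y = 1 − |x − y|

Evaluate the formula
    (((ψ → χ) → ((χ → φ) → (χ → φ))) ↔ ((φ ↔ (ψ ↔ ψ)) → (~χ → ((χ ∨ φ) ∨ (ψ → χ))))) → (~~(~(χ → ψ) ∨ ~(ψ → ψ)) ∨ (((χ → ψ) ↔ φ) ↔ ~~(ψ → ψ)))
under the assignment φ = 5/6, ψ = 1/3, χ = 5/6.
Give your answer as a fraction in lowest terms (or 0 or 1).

ψ → χ = 1/3 → 5/6 = 1
χ → φ = 5/6 → 5/6 = 1
χ → φ = 5/6 → 5/6 = 1
(χ → φ) → (χ → φ) = 1 → 1 = 1
(ψ → χ) → ((χ → φ) → (χ → φ)) = 1 → 1 = 1
ψ ↔ ψ = 1/3 ↔ 1/3 = 1
φ ↔ (ψ ↔ ψ) = 5/6 ↔ 1 = 5/6
~χ = ~5/6 = 1/6
χ ∨ φ = 5/6 ∨ 5/6 = 5/6
ψ → χ = 1/3 → 5/6 = 1
(χ ∨ φ) ∨ (ψ → χ) = 5/6 ∨ 1 = 1
~χ → ((χ ∨ φ) ∨ (ψ → χ)) = 1/6 → 1 = 1
(φ ↔ (ψ ↔ ψ)) → (~χ → ((χ ∨ φ) ∨ (ψ → χ))) = 5/6 → 1 = 1
((ψ → χ) → ((χ → φ) → (χ → φ))) ↔ ((φ ↔ (ψ ↔ ψ)) → (~χ → ((χ ∨ φ) ∨ (ψ → χ)))) = 1 ↔ 1 = 1
χ → ψ = 5/6 → 1/3 = 1/2
~(χ → ψ) = ~1/2 = 1/2
ψ → ψ = 1/3 → 1/3 = 1
~(ψ → ψ) = ~1 = 0
~(χ → ψ) ∨ ~(ψ → ψ) = 1/2 ∨ 0 = 1/2
~(~(χ → ψ) ∨ ~(ψ → ψ)) = ~1/2 = 1/2
~~(~(χ → ψ) ∨ ~(ψ → ψ)) = ~1/2 = 1/2
χ → ψ = 5/6 → 1/3 = 1/2
(χ → ψ) ↔ φ = 1/2 ↔ 5/6 = 2/3
ψ → ψ = 1/3 → 1/3 = 1
~(ψ → ψ) = ~1 = 0
~~(ψ → ψ) = ~0 = 1
((χ → ψ) ↔ φ) ↔ ~~(ψ → ψ) = 2/3 ↔ 1 = 2/3
~~(~(χ → ψ) ∨ ~(ψ → ψ)) ∨ (((χ → ψ) ↔ φ) ↔ ~~(ψ → ψ)) = 1/2 ∨ 2/3 = 2/3
(((ψ → χ) → ((χ → φ) → (χ → φ))) ↔ ((φ ↔ (ψ ↔ ψ)) → (~χ → ((χ ∨ φ) ∨ (ψ → χ))))) → (~~(~(χ → ψ) ∨ ~(ψ → ψ)) ∨ (((χ → ψ) ↔ φ) ↔ ~~(ψ → ψ))) = 1 → 2/3 = 2/3

2/3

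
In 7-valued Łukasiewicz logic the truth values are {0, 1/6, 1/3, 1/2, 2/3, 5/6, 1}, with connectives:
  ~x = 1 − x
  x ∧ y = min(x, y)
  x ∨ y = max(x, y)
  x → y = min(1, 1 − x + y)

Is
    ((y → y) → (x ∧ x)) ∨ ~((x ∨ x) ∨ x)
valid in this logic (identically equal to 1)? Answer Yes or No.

No

Counterexample: take x = 1/6, y = 0.
y → y = 0 → 0 = 1
x ∧ x = 1/6 ∧ 1/6 = 1/6
(y → y) → (x ∧ x) = 1 → 1/6 = 1/6
x ∨ x = 1/6 ∨ 1/6 = 1/6
(x ∨ x) ∨ x = 1/6 ∨ 1/6 = 1/6
~((x ∨ x) ∨ x) = ~1/6 = 5/6
((y → y) → (x ∧ x)) ∨ ~((x ∨ x) ∨ x) = 1/6 ∨ 5/6 = 5/6
This gives 5/6 ≠ 1.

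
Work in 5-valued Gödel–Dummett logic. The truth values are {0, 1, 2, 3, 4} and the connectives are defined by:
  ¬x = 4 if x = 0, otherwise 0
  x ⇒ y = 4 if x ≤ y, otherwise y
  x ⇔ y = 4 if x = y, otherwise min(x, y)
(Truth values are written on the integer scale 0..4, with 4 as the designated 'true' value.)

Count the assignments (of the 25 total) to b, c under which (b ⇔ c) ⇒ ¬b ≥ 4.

9

value 4: 9 assignments (counts)
value 0: 16 assignments
So 9 of the 25 assignments meet the threshold.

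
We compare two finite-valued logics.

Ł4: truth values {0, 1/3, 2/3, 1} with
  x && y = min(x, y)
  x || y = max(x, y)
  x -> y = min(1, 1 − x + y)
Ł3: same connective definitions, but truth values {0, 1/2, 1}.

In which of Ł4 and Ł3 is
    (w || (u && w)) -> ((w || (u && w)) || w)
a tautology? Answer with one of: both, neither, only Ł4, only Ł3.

both

In Ł4: every assignment gives 1 — tautology.
In Ł3: every assignment gives 1 — tautology.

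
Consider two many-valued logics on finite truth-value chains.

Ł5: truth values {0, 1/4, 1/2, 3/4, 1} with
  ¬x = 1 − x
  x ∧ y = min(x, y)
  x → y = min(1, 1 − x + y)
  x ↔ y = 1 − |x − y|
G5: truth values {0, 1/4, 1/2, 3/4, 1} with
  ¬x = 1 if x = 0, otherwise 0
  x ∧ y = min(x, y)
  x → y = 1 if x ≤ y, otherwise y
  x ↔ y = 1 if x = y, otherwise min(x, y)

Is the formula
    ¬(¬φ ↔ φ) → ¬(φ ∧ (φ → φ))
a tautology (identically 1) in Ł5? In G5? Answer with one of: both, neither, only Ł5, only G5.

neither

In Ł5: at φ = 3/4 the value is 3/4 — not a tautology.
In G5: at φ = 1/4 the value is 0 — not a tautology.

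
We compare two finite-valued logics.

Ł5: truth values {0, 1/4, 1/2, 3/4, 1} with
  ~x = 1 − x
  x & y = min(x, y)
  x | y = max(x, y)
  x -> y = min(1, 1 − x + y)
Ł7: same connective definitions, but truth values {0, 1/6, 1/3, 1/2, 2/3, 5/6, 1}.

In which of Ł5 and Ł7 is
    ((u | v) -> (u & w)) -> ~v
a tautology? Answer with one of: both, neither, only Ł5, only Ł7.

neither

In Ł5: at u = 1/4, v = 1/4, w = 1/4 the value is 3/4 — not a tautology.
In Ł7: at u = 1/6, v = 1/6, w = 1/6 the value is 5/6 — not a tautology.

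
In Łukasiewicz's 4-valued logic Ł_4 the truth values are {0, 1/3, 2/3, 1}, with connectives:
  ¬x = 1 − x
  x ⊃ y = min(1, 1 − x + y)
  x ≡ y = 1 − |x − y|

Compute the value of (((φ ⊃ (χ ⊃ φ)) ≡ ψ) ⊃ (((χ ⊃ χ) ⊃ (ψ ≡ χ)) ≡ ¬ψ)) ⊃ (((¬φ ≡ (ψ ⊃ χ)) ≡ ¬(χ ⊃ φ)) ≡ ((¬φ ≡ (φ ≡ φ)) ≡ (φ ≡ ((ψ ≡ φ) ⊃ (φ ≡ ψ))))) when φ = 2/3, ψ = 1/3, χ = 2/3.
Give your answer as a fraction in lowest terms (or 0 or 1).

1

χ ⊃ φ = 2/3 ⊃ 2/3 = 1
φ ⊃ (χ ⊃ φ) = 2/3 ⊃ 1 = 1
(φ ⊃ (χ ⊃ φ)) ≡ ψ = 1 ≡ 1/3 = 1/3
χ ⊃ χ = 2/3 ⊃ 2/3 = 1
ψ ≡ χ = 1/3 ≡ 2/3 = 2/3
(χ ⊃ χ) ⊃ (ψ ≡ χ) = 1 ⊃ 2/3 = 2/3
¬ψ = ¬1/3 = 2/3
((χ ⊃ χ) ⊃ (ψ ≡ χ)) ≡ ¬ψ = 2/3 ≡ 2/3 = 1
((φ ⊃ (χ ⊃ φ)) ≡ ψ) ⊃ (((χ ⊃ χ) ⊃ (ψ ≡ χ)) ≡ ¬ψ) = 1/3 ⊃ 1 = 1
¬φ = ¬2/3 = 1/3
ψ ⊃ χ = 1/3 ⊃ 2/3 = 1
¬φ ≡ (ψ ⊃ χ) = 1/3 ≡ 1 = 1/3
χ ⊃ φ = 2/3 ⊃ 2/3 = 1
¬(χ ⊃ φ) = ¬1 = 0
(¬φ ≡ (ψ ⊃ χ)) ≡ ¬(χ ⊃ φ) = 1/3 ≡ 0 = 2/3
¬φ = ¬2/3 = 1/3
φ ≡ φ = 2/3 ≡ 2/3 = 1
¬φ ≡ (φ ≡ φ) = 1/3 ≡ 1 = 1/3
ψ ≡ φ = 1/3 ≡ 2/3 = 2/3
φ ≡ ψ = 2/3 ≡ 1/3 = 2/3
(ψ ≡ φ) ⊃ (φ ≡ ψ) = 2/3 ⊃ 2/3 = 1
φ ≡ ((ψ ≡ φ) ⊃ (φ ≡ ψ)) = 2/3 ≡ 1 = 2/3
(¬φ ≡ (φ ≡ φ)) ≡ (φ ≡ ((ψ ≡ φ) ⊃ (φ ≡ ψ))) = 1/3 ≡ 2/3 = 2/3
((¬φ ≡ (ψ ⊃ χ)) ≡ ¬(χ ⊃ φ)) ≡ ((¬φ ≡ (φ ≡ φ)) ≡ (φ ≡ ((ψ ≡ φ) ⊃ (φ ≡ ψ)))) = 2/3 ≡ 2/3 = 1
(((φ ⊃ (χ ⊃ φ)) ≡ ψ) ⊃ (((χ ⊃ χ) ⊃ (ψ ≡ χ)) ≡ ¬ψ)) ⊃ (((¬φ ≡ (ψ ⊃ χ)) ≡ ¬(χ ⊃ φ)) ≡ ((¬φ ≡ (φ ≡ φ)) ≡ (φ ≡ ((ψ ≡ φ) ⊃ (φ ≡ ψ))))) = 1 ⊃ 1 = 1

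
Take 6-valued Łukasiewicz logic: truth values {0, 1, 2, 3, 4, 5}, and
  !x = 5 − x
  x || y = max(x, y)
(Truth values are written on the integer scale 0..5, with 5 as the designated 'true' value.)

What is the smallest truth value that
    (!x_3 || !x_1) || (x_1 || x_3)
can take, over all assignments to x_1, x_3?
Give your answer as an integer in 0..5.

3

Take x_1 = 2, x_3 = 2:
!x_3 = !2 = 3
!x_1 = !2 = 3
!x_3 || !x_1 = 3 || 3 = 3
x_1 || x_3 = 2 || 2 = 2
(!x_3 || !x_1) || (x_1 || x_3) = 3 || 2 = 3
No assignment yields a value below 3, so this is the minimum.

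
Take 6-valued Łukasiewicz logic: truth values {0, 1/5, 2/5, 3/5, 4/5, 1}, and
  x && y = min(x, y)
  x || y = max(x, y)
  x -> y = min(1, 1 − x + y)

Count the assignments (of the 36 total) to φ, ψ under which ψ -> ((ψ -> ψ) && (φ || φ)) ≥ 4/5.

26

value 1: 21 assignments (counts)
value 4/5: 5 assignments (counts)
value 3/5: 4 assignments
value 2/5: 3 assignments
value 1/5: 2 assignments
value 0: 1 assignment
So 26 of the 36 assignments meet the threshold.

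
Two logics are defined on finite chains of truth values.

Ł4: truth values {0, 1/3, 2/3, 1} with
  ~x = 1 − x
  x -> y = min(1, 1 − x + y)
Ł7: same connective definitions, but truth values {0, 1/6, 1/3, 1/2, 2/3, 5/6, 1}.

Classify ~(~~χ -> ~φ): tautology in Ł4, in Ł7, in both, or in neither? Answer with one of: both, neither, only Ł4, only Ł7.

neither

In Ł4: at φ = 0, χ = 0 the value is 0 — not a tautology.
In Ł7: at φ = 0, χ = 0 the value is 0 — not a tautology.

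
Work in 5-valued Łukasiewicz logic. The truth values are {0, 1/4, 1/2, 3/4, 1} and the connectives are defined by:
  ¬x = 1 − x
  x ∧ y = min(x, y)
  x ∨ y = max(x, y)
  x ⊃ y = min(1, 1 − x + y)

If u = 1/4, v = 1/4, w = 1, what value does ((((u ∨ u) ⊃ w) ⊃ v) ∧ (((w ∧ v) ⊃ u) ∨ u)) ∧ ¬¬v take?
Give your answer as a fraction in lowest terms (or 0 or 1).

u ∨ u = 1/4 ∨ 1/4 = 1/4
(u ∨ u) ⊃ w = 1/4 ⊃ 1 = 1
((u ∨ u) ⊃ w) ⊃ v = 1 ⊃ 1/4 = 1/4
w ∧ v = 1 ∧ 1/4 = 1/4
(w ∧ v) ⊃ u = 1/4 ⊃ 1/4 = 1
((w ∧ v) ⊃ u) ∨ u = 1 ∨ 1/4 = 1
(((u ∨ u) ⊃ w) ⊃ v) ∧ (((w ∧ v) ⊃ u) ∨ u) = 1/4 ∧ 1 = 1/4
¬v = ¬1/4 = 3/4
¬¬v = ¬3/4 = 1/4
((((u ∨ u) ⊃ w) ⊃ v) ∧ (((w ∧ v) ⊃ u) ∨ u)) ∧ ¬¬v = 1/4 ∧ 1/4 = 1/4

1/4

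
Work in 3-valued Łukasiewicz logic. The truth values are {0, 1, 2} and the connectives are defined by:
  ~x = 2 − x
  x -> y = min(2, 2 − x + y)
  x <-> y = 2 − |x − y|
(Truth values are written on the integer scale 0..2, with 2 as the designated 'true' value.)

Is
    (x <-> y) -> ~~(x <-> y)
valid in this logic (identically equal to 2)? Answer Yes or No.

Yes

x = 0, y = 0 ↦ 2
x = 0, y = 1 ↦ 2
x = 0, y = 2 ↦ 2
x = 1, y = 0 ↦ 2
x = 1, y = 1 ↦ 2
x = 1, y = 2 ↦ 2
x = 2, y = 0 ↦ 2
x = 2, y = 1 ↦ 2
x = 2, y = 2 ↦ 2
Every assignment gives a value ≥ 2.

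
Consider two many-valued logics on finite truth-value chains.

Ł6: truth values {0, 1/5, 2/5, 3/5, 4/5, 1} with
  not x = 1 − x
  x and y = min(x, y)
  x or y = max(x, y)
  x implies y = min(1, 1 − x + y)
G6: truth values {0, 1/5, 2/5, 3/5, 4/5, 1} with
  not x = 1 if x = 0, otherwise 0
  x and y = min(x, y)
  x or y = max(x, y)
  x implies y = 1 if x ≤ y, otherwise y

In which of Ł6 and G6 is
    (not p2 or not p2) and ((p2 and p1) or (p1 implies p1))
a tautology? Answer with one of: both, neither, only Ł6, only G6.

neither

In Ł6: at p1 = 0, p2 = 1/5 the value is 4/5 — not a tautology.
In G6: at p1 = 0, p2 = 1/5 the value is 0 — not a tautology.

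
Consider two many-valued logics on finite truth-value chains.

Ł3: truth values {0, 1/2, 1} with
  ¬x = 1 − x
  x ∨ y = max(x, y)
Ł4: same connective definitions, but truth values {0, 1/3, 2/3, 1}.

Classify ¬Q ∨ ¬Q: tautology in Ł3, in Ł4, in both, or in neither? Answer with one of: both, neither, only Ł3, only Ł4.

neither

In Ł3: at Q = 1/2 the value is 1/2 — not a tautology.
In Ł4: at Q = 1/3 the value is 2/3 — not a tautology.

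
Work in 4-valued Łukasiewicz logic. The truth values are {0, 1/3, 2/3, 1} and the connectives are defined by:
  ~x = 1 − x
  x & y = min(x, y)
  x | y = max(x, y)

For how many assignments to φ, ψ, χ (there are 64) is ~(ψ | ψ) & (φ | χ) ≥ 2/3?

value 1: 7 assignments (counts)
value 2/3: 17 assignments (counts)
value 1/3: 21 assignments
value 0: 19 assignments
So 24 of the 64 assignments meet the threshold.

24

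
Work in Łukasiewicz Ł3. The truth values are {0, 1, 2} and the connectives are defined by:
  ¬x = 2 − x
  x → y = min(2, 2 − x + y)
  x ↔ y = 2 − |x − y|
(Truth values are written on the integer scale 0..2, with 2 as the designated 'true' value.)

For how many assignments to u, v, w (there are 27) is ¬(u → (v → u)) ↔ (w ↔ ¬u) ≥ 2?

value 2: 6 assignments (counts)
value 1: 12 assignments
value 0: 9 assignments
So 6 of the 27 assignments meet the threshold.

6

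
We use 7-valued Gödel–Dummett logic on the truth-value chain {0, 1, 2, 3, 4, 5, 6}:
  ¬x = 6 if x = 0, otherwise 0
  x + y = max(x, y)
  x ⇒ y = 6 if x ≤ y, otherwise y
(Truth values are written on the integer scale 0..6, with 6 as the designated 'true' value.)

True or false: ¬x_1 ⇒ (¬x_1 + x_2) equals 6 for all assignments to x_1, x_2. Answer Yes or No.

Yes

At x_1 = 4, x_2 = 1, for instance:
¬x_1 = ¬4 = 0
¬x_1 + x_2 = 0 + 1 = 1
¬x_1 ⇒ (¬x_1 + x_2) = 0 ⇒ 1 = 6
and checking the remaining 48 assignments likewise gives ≥ 6 in every case.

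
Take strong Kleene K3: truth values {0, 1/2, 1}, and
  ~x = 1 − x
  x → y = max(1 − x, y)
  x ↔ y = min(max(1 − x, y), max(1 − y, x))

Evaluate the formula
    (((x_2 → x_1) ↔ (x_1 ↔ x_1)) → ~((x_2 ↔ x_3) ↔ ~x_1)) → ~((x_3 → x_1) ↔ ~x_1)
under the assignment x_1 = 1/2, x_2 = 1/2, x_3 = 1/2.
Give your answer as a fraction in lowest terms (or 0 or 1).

x_2 → x_1 = 1/2 → 1/2 = 1/2
x_1 ↔ x_1 = 1/2 ↔ 1/2 = 1/2
(x_2 → x_1) ↔ (x_1 ↔ x_1) = 1/2 ↔ 1/2 = 1/2
x_2 ↔ x_3 = 1/2 ↔ 1/2 = 1/2
~x_1 = ~1/2 = 1/2
(x_2 ↔ x_3) ↔ ~x_1 = 1/2 ↔ 1/2 = 1/2
~((x_2 ↔ x_3) ↔ ~x_1) = ~1/2 = 1/2
((x_2 → x_1) ↔ (x_1 ↔ x_1)) → ~((x_2 ↔ x_3) ↔ ~x_1) = 1/2 → 1/2 = 1/2
x_3 → x_1 = 1/2 → 1/2 = 1/2
~x_1 = ~1/2 = 1/2
(x_3 → x_1) ↔ ~x_1 = 1/2 ↔ 1/2 = 1/2
~((x_3 → x_1) ↔ ~x_1) = ~1/2 = 1/2
(((x_2 → x_1) ↔ (x_1 ↔ x_1)) → ~((x_2 ↔ x_3) ↔ ~x_1)) → ~((x_3 → x_1) ↔ ~x_1) = 1/2 → 1/2 = 1/2

1/2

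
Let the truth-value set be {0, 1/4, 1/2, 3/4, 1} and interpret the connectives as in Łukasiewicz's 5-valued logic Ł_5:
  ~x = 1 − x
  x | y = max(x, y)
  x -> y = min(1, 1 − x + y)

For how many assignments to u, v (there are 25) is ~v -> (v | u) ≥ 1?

18

value 1: 18 assignments (counts)
value 3/4: 2 assignments
value 1/2: 3 assignments
value 1/4: 1 assignment
value 0: 1 assignment
So 18 of the 25 assignments meet the threshold.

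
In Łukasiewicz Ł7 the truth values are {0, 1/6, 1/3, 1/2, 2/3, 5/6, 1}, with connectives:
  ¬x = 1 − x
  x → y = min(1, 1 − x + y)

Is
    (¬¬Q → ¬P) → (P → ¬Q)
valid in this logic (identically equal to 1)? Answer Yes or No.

At P = 1, Q = 5/6, for instance:
¬Q = ¬5/6 = 1/6
¬¬Q = ¬1/6 = 5/6
¬P = ¬1 = 0
¬¬Q → ¬P = 5/6 → 0 = 1/6
P → ¬Q = 1 → 1/6 = 1/6
(¬¬Q → ¬P) → (P → ¬Q) = 1/6 → 1/6 = 1
and checking the remaining 48 assignments likewise gives ≥ 1 in every case.

Yes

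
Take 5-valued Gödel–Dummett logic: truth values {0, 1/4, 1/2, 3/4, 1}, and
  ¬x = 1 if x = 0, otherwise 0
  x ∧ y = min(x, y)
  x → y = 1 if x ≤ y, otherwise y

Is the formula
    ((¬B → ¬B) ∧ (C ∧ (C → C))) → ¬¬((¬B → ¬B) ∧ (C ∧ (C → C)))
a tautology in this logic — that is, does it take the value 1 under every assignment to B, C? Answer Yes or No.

At B = 1, C = 1/2, for instance:
¬B = ¬1 = 0
¬B = ¬1 = 0
¬B → ¬B = 0 → 0 = 1
C → C = 1/2 → 1/2 = 1
C ∧ (C → C) = 1/2 ∧ 1 = 1/2
(¬B → ¬B) ∧ (C ∧ (C → C)) = 1 ∧ 1/2 = 1/2
¬((¬B → ¬B) ∧ (C ∧ (C → C))) = ¬1/2 = 0
¬¬((¬B → ¬B) ∧ (C ∧ (C → C))) = ¬0 = 1
((¬B → ¬B) ∧ (C ∧ (C → C))) → ¬¬((¬B → ¬B) ∧ (C ∧ (C → C))) = 1/2 → 1 = 1
and checking the remaining 24 assignments likewise gives ≥ 1 in every case.

Yes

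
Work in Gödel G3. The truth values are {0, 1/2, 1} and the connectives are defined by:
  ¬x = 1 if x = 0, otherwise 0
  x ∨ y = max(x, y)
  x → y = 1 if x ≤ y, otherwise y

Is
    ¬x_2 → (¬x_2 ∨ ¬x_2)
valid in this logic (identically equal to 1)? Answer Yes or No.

Yes

x_2 = 0 ↦ 1
x_2 = 1/2 ↦ 1
x_2 = 1 ↦ 1
Every assignment gives a value ≥ 1.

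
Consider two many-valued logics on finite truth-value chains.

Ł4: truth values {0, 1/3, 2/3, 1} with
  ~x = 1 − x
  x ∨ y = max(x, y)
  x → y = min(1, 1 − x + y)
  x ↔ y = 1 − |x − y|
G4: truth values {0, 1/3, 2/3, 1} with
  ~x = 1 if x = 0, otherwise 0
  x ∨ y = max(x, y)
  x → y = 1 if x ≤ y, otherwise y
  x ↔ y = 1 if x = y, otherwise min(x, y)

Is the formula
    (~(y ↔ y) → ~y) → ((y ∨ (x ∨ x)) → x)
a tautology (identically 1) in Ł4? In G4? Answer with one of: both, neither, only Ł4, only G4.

In Ł4: at x = 0, y = 1/3 the value is 2/3 — not a tautology.
In G4: at x = 0, y = 1/3 the value is 0 — not a tautology.

neither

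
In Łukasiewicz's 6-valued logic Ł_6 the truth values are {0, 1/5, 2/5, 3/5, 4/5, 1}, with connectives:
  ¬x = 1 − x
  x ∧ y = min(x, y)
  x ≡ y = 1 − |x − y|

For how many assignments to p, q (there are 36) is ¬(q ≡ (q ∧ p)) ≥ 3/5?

value 1: 1 assignment (counts)
value 4/5: 2 assignments (counts)
value 3/5: 3 assignments (counts)
value 2/5: 4 assignments
value 1/5: 5 assignments
value 0: 21 assignments
So 6 of the 36 assignments meet the threshold.

6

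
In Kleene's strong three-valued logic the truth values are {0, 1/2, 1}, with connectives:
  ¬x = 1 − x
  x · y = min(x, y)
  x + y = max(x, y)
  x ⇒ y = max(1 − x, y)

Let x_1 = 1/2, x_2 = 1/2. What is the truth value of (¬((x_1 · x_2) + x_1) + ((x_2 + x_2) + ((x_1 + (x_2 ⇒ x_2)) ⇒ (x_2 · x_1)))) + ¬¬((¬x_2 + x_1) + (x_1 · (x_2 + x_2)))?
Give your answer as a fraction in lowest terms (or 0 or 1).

x_1 · x_2 = 1/2 · 1/2 = 1/2
(x_1 · x_2) + x_1 = 1/2 + 1/2 = 1/2
¬((x_1 · x_2) + x_1) = ¬1/2 = 1/2
x_2 + x_2 = 1/2 + 1/2 = 1/2
x_2 ⇒ x_2 = 1/2 ⇒ 1/2 = 1/2
x_1 + (x_2 ⇒ x_2) = 1/2 + 1/2 = 1/2
x_2 · x_1 = 1/2 · 1/2 = 1/2
(x_1 + (x_2 ⇒ x_2)) ⇒ (x_2 · x_1) = 1/2 ⇒ 1/2 = 1/2
(x_2 + x_2) + ((x_1 + (x_2 ⇒ x_2)) ⇒ (x_2 · x_1)) = 1/2 + 1/2 = 1/2
¬((x_1 · x_2) + x_1) + ((x_2 + x_2) + ((x_1 + (x_2 ⇒ x_2)) ⇒ (x_2 · x_1))) = 1/2 + 1/2 = 1/2
¬x_2 = ¬1/2 = 1/2
¬x_2 + x_1 = 1/2 + 1/2 = 1/2
x_2 + x_2 = 1/2 + 1/2 = 1/2
x_1 · (x_2 + x_2) = 1/2 · 1/2 = 1/2
(¬x_2 + x_1) + (x_1 · (x_2 + x_2)) = 1/2 + 1/2 = 1/2
¬((¬x_2 + x_1) + (x_1 · (x_2 + x_2))) = ¬1/2 = 1/2
¬¬((¬x_2 + x_1) + (x_1 · (x_2 + x_2))) = ¬1/2 = 1/2
(¬((x_1 · x_2) + x_1) + ((x_2 + x_2) + ((x_1 + (x_2 ⇒ x_2)) ⇒ (x_2 · x_1)))) + ¬¬((¬x_2 + x_1) + (x_1 · (x_2 + x_2))) = 1/2 + 1/2 = 1/2

1/2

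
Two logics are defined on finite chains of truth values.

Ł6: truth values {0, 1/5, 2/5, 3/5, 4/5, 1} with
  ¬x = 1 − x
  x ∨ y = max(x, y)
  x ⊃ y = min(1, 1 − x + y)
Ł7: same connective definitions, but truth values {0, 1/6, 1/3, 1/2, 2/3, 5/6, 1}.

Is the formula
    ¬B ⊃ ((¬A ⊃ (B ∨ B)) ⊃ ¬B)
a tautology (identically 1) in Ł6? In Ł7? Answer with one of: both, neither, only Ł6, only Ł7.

In Ł6: every assignment gives 1 — tautology.
In Ł7: every assignment gives 1 — tautology.

both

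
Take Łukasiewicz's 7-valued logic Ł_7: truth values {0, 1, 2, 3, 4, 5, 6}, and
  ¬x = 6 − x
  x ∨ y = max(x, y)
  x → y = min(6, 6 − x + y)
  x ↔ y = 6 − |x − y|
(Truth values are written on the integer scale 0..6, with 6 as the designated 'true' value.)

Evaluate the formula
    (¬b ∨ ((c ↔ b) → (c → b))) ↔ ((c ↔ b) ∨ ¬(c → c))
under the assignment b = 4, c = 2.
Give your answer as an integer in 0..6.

¬b = ¬4 = 2
c ↔ b = 2 ↔ 4 = 4
c → b = 2 → 4 = 6
(c ↔ b) → (c → b) = 4 → 6 = 6
¬b ∨ ((c ↔ b) → (c → b)) = 2 ∨ 6 = 6
c ↔ b = 2 ↔ 4 = 4
c → c = 2 → 2 = 6
¬(c → c) = ¬6 = 0
(c ↔ b) ∨ ¬(c → c) = 4 ∨ 0 = 4
(¬b ∨ ((c ↔ b) → (c → b))) ↔ ((c ↔ b) ∨ ¬(c → c)) = 6 ↔ 4 = 4

4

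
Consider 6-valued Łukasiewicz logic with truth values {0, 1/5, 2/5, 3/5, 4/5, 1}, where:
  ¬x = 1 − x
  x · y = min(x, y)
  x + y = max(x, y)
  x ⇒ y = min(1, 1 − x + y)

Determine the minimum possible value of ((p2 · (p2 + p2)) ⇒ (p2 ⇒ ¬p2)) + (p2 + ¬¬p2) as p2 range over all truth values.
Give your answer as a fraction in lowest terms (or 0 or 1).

Take p2 = 4/5:
p2 + p2 = 4/5 + 4/5 = 4/5
p2 · (p2 + p2) = 4/5 · 4/5 = 4/5
¬p2 = ¬4/5 = 1/5
p2 ⇒ ¬p2 = 4/5 ⇒ 1/5 = 2/5
(p2 · (p2 + p2)) ⇒ (p2 ⇒ ¬p2) = 4/5 ⇒ 2/5 = 3/5
¬p2 = ¬4/5 = 1/5
¬¬p2 = ¬1/5 = 4/5
p2 + ¬¬p2 = 4/5 + 4/5 = 4/5
((p2 · (p2 + p2)) ⇒ (p2 ⇒ ¬p2)) + (p2 + ¬¬p2) = 3/5 + 4/5 = 4/5
No assignment yields a value below 4/5, so this is the minimum.

4/5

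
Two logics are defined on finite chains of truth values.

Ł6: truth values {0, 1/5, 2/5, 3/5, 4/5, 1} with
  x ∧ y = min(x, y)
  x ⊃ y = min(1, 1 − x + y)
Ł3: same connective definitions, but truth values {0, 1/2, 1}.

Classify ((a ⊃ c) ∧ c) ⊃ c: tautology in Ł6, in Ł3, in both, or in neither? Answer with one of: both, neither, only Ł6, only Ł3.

both

In Ł6: every assignment gives 1 — tautology.
In Ł3: every assignment gives 1 — tautology.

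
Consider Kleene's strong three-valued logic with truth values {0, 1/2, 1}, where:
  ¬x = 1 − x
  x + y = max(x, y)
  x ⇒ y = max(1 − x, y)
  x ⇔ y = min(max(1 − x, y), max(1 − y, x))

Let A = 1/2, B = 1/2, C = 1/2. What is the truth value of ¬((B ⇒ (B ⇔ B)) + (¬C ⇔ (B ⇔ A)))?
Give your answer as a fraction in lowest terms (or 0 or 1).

B ⇔ B = 1/2 ⇔ 1/2 = 1/2
B ⇒ (B ⇔ B) = 1/2 ⇒ 1/2 = 1/2
¬C = ¬1/2 = 1/2
B ⇔ A = 1/2 ⇔ 1/2 = 1/2
¬C ⇔ (B ⇔ A) = 1/2 ⇔ 1/2 = 1/2
(B ⇒ (B ⇔ B)) + (¬C ⇔ (B ⇔ A)) = 1/2 + 1/2 = 1/2
¬((B ⇒ (B ⇔ B)) + (¬C ⇔ (B ⇔ A))) = ¬1/2 = 1/2

1/2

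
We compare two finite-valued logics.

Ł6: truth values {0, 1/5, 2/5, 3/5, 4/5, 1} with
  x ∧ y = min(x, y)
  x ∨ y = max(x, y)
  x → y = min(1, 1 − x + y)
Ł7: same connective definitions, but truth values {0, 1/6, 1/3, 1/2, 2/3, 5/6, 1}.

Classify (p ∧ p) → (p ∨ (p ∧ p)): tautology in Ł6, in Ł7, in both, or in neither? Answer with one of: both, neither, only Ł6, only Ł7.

In Ł6: every assignment gives 1 — tautology.
In Ł7: every assignment gives 1 — tautology.

both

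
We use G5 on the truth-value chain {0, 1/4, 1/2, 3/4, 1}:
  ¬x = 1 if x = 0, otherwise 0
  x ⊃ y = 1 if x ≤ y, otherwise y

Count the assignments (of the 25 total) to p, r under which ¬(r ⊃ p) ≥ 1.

4

value 1: 4 assignments (counts)
value 0: 21 assignments
So 4 of the 25 assignments meet the threshold.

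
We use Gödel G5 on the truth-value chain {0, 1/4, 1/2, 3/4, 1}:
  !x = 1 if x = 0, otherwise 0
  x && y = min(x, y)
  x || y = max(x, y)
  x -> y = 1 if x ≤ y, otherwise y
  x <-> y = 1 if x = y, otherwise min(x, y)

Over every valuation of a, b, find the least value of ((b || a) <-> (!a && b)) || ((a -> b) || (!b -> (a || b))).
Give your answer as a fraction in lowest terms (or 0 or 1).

1/4

Take a = 1/4, b = 0:
b || a = 0 || 1/4 = 1/4
!a = !1/4 = 0
!a && b = 0 && 0 = 0
(b || a) <-> (!a && b) = 1/4 <-> 0 = 0
a -> b = 1/4 -> 0 = 0
!b = !0 = 1
a || b = 1/4 || 0 = 1/4
!b -> (a || b) = 1 -> 1/4 = 1/4
(a -> b) || (!b -> (a || b)) = 0 || 1/4 = 1/4
((b || a) <-> (!a && b)) || ((a -> b) || (!b -> (a || b))) = 0 || 1/4 = 1/4
No assignment yields a value below 1/4, so this is the minimum.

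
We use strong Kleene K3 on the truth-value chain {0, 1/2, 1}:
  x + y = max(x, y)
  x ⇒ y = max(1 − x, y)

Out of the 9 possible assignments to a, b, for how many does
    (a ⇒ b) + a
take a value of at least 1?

7

a = 0, b = 0 ↦ 1  ≥
a = 0, b = 1/2 ↦ 1  ≥
a = 0, b = 1 ↦ 1  ≥
a = 1/2, b = 0 ↦ 1/2  <
a = 1/2, b = 1/2 ↦ 1/2  <
a = 1/2, b = 1 ↦ 1  ≥
a = 1, b = 0 ↦ 1  ≥
a = 1, b = 1/2 ↦ 1  ≥
a = 1, b = 1 ↦ 1  ≥
So 7 of the 9 assignments meet the threshold.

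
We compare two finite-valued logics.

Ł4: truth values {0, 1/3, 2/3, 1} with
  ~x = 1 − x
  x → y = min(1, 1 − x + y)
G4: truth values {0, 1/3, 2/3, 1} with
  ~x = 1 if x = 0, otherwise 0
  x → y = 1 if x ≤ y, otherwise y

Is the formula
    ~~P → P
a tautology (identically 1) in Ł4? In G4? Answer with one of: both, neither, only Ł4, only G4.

In Ł4: every assignment gives 1 — tautology.
In G4: at P = 1/3 the value is 1/3 — not a tautology.

only Ł4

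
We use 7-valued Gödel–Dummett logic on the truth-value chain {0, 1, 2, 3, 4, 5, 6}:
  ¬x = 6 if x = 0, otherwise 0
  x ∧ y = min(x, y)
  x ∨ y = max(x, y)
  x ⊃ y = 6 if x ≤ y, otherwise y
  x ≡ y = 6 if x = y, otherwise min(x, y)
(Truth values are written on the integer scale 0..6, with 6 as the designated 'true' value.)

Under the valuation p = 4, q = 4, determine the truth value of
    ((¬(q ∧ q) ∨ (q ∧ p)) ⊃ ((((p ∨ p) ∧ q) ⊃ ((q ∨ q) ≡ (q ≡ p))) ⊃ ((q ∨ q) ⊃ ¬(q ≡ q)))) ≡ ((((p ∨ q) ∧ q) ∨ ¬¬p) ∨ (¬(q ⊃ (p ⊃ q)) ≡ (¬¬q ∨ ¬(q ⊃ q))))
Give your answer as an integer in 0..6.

q ∧ q = 4 ∧ 4 = 4
¬(q ∧ q) = ¬4 = 0
q ∧ p = 4 ∧ 4 = 4
¬(q ∧ q) ∨ (q ∧ p) = 0 ∨ 4 = 4
p ∨ p = 4 ∨ 4 = 4
(p ∨ p) ∧ q = 4 ∧ 4 = 4
q ∨ q = 4 ∨ 4 = 4
q ≡ p = 4 ≡ 4 = 6
(q ∨ q) ≡ (q ≡ p) = 4 ≡ 6 = 4
((p ∨ p) ∧ q) ⊃ ((q ∨ q) ≡ (q ≡ p)) = 4 ⊃ 4 = 6
q ∨ q = 4 ∨ 4 = 4
q ≡ q = 4 ≡ 4 = 6
¬(q ≡ q) = ¬6 = 0
(q ∨ q) ⊃ ¬(q ≡ q) = 4 ⊃ 0 = 0
(((p ∨ p) ∧ q) ⊃ ((q ∨ q) ≡ (q ≡ p))) ⊃ ((q ∨ q) ⊃ ¬(q ≡ q)) = 6 ⊃ 0 = 0
(¬(q ∧ q) ∨ (q ∧ p)) ⊃ ((((p ∨ p) ∧ q) ⊃ ((q ∨ q) ≡ (q ≡ p))) ⊃ ((q ∨ q) ⊃ ¬(q ≡ q))) = 4 ⊃ 0 = 0
p ∨ q = 4 ∨ 4 = 4
(p ∨ q) ∧ q = 4 ∧ 4 = 4
¬p = ¬4 = 0
¬¬p = ¬0 = 6
((p ∨ q) ∧ q) ∨ ¬¬p = 4 ∨ 6 = 6
p ⊃ q = 4 ⊃ 4 = 6
q ⊃ (p ⊃ q) = 4 ⊃ 6 = 6
¬(q ⊃ (p ⊃ q)) = ¬6 = 0
¬q = ¬4 = 0
¬¬q = ¬0 = 6
q ⊃ q = 4 ⊃ 4 = 6
¬(q ⊃ q) = ¬6 = 0
¬¬q ∨ ¬(q ⊃ q) = 6 ∨ 0 = 6
¬(q ⊃ (p ⊃ q)) ≡ (¬¬q ∨ ¬(q ⊃ q)) = 0 ≡ 6 = 0
(((p ∨ q) ∧ q) ∨ ¬¬p) ∨ (¬(q ⊃ (p ⊃ q)) ≡ (¬¬q ∨ ¬(q ⊃ q))) = 6 ∨ 0 = 6
((¬(q ∧ q) ∨ (q ∧ p)) ⊃ ((((p ∨ p) ∧ q) ⊃ ((q ∨ q) ≡ (q ≡ p))) ⊃ ((q ∨ q) ⊃ ¬(q ≡ q)))) ≡ ((((p ∨ q) ∧ q) ∨ ¬¬p) ∨ (¬(q ⊃ (p ⊃ q)) ≡ (¬¬q ∨ ¬(q ⊃ q)))) = 0 ≡ 6 = 0

0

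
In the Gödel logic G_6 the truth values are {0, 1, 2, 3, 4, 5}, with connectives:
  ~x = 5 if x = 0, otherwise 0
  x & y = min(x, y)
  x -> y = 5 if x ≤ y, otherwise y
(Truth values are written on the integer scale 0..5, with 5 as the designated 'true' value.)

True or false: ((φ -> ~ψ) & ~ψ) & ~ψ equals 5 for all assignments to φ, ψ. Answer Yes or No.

Counterexample: take φ = 0, ψ = 1.
~ψ = ~1 = 0
φ -> ~ψ = 0 -> 0 = 5
~ψ = ~1 = 0
(φ -> ~ψ) & ~ψ = 5 & 0 = 0
~ψ = ~1 = 0
((φ -> ~ψ) & ~ψ) & ~ψ = 0 & 0 = 0
This gives 0 ≠ 5.

No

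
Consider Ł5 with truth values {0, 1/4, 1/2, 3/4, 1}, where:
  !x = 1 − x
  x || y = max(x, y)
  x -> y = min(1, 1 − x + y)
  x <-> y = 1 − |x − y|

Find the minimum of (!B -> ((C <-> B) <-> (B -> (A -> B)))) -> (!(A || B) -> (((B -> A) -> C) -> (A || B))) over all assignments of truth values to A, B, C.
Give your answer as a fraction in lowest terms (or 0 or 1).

Take A = 0, B = 1/4, C = 1/2:
!B = !1/4 = 3/4
C <-> B = 1/2 <-> 1/4 = 3/4
A -> B = 0 -> 1/4 = 1
B -> (A -> B) = 1/4 -> 1 = 1
(C <-> B) <-> (B -> (A -> B)) = 3/4 <-> 1 = 3/4
!B -> ((C <-> B) <-> (B -> (A -> B))) = 3/4 -> 3/4 = 1
A || B = 0 || 1/4 = 1/4
!(A || B) = !1/4 = 3/4
B -> A = 1/4 -> 0 = 3/4
(B -> A) -> C = 3/4 -> 1/2 = 3/4
A || B = 0 || 1/4 = 1/4
((B -> A) -> C) -> (A || B) = 3/4 -> 1/4 = 1/2
!(A || B) -> (((B -> A) -> C) -> (A || B)) = 3/4 -> 1/2 = 3/4
(!B -> ((C <-> B) <-> (B -> (A -> B)))) -> (!(A || B) -> (((B -> A) -> C) -> (A || B))) = 1 -> 3/4 = 3/4
No assignment yields a value below 3/4, so this is the minimum.

3/4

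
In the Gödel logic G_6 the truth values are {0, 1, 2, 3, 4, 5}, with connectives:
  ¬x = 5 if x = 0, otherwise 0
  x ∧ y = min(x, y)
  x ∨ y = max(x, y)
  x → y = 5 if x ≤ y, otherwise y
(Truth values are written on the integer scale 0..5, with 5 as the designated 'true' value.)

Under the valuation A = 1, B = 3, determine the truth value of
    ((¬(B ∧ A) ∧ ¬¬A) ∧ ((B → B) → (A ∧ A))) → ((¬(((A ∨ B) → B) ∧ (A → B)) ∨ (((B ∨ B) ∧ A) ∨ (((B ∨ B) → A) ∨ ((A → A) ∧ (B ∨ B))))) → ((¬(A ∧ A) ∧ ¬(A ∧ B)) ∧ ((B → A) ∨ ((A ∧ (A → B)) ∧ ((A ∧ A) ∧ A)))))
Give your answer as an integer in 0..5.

B ∧ A = 3 ∧ 1 = 1
¬(B ∧ A) = ¬1 = 0
¬A = ¬1 = 0
¬¬A = ¬0 = 5
¬(B ∧ A) ∧ ¬¬A = 0 ∧ 5 = 0
B → B = 3 → 3 = 5
A ∧ A = 1 ∧ 1 = 1
(B → B) → (A ∧ A) = 5 → 1 = 1
(¬(B ∧ A) ∧ ¬¬A) ∧ ((B → B) → (A ∧ A)) = 0 ∧ 1 = 0
A ∨ B = 1 ∨ 3 = 3
(A ∨ B) → B = 3 → 3 = 5
A → B = 1 → 3 = 5
((A ∨ B) → B) ∧ (A → B) = 5 ∧ 5 = 5
¬(((A ∨ B) → B) ∧ (A → B)) = ¬5 = 0
B ∨ B = 3 ∨ 3 = 3
(B ∨ B) ∧ A = 3 ∧ 1 = 1
B ∨ B = 3 ∨ 3 = 3
(B ∨ B) → A = 3 → 1 = 1
A → A = 1 → 1 = 5
B ∨ B = 3 ∨ 3 = 3
(A → A) ∧ (B ∨ B) = 5 ∧ 3 = 3
((B ∨ B) → A) ∨ ((A → A) ∧ (B ∨ B)) = 1 ∨ 3 = 3
((B ∨ B) ∧ A) ∨ (((B ∨ B) → A) ∨ ((A → A) ∧ (B ∨ B))) = 1 ∨ 3 = 3
¬(((A ∨ B) → B) ∧ (A → B)) ∨ (((B ∨ B) ∧ A) ∨ (((B ∨ B) → A) ∨ ((A → A) ∧ (B ∨ B)))) = 0 ∨ 3 = 3
A ∧ A = 1 ∧ 1 = 1
¬(A ∧ A) = ¬1 = 0
A ∧ B = 1 ∧ 3 = 1
¬(A ∧ B) = ¬1 = 0
¬(A ∧ A) ∧ ¬(A ∧ B) = 0 ∧ 0 = 0
B → A = 3 → 1 = 1
A → B = 1 → 3 = 5
A ∧ (A → B) = 1 ∧ 5 = 1
A ∧ A = 1 ∧ 1 = 1
(A ∧ A) ∧ A = 1 ∧ 1 = 1
(A ∧ (A → B)) ∧ ((A ∧ A) ∧ A) = 1 ∧ 1 = 1
(B → A) ∨ ((A ∧ (A → B)) ∧ ((A ∧ A) ∧ A)) = 1 ∨ 1 = 1
(¬(A ∧ A) ∧ ¬(A ∧ B)) ∧ ((B → A) ∨ ((A ∧ (A → B)) ∧ ((A ∧ A) ∧ A))) = 0 ∧ 1 = 0
(¬(((A ∨ B) → B) ∧ (A → B)) ∨ (((B ∨ B) ∧ A) ∨ (((B ∨ B) → A) ∨ ((A → A) ∧ (B ∨ B))))) → ((¬(A ∧ A) ∧ ¬(A ∧ B)) ∧ ((B → A) ∨ ((A ∧ (A → B)) ∧ ((A ∧ A) ∧ A)))) = 3 → 0 = 0
((¬(B ∧ A) ∧ ¬¬A) ∧ ((B → B) → (A ∧ A))) → ((¬(((A ∨ B) → B) ∧ (A → B)) ∨ (((B ∨ B) ∧ A) ∨ (((B ∨ B) → A) ∨ ((A → A) ∧ (B ∨ B))))) → ((¬(A ∧ A) ∧ ¬(A ∧ B)) ∧ ((B → A) ∨ ((A ∧ (A → B)) ∧ ((A ∧ A) ∧ A))))) = 0 → 0 = 5

5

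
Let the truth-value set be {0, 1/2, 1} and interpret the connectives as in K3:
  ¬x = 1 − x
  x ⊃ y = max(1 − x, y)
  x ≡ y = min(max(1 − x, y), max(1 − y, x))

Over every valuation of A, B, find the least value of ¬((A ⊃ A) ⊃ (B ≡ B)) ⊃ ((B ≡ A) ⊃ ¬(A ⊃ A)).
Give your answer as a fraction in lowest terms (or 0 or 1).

1/2

Take A = 0, B = 1/2:
A ⊃ A = 0 ⊃ 0 = 1
B ≡ B = 1/2 ≡ 1/2 = 1/2
(A ⊃ A) ⊃ (B ≡ B) = 1 ⊃ 1/2 = 1/2
¬((A ⊃ A) ⊃ (B ≡ B)) = ¬1/2 = 1/2
B ≡ A = 1/2 ≡ 0 = 1/2
A ⊃ A = 0 ⊃ 0 = 1
¬(A ⊃ A) = ¬1 = 0
(B ≡ A) ⊃ ¬(A ⊃ A) = 1/2 ⊃ 0 = 1/2
¬((A ⊃ A) ⊃ (B ≡ B)) ⊃ ((B ≡ A) ⊃ ¬(A ⊃ A)) = 1/2 ⊃ 1/2 = 1/2
No assignment yields a value below 1/2, so this is the minimum.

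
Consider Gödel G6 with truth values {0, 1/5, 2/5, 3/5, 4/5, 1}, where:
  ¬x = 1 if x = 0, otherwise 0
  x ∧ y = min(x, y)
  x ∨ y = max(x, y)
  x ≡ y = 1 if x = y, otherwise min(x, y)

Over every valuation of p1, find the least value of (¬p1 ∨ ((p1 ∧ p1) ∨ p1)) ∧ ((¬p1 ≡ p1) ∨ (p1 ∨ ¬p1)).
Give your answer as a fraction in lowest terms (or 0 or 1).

1/5

Take p1 = 1/5:
¬p1 = ¬1/5 = 0
p1 ∧ p1 = 1/5 ∧ 1/5 = 1/5
(p1 ∧ p1) ∨ p1 = 1/5 ∨ 1/5 = 1/5
¬p1 ∨ ((p1 ∧ p1) ∨ p1) = 0 ∨ 1/5 = 1/5
¬p1 = ¬1/5 = 0
¬p1 ≡ p1 = 0 ≡ 1/5 = 0
¬p1 = ¬1/5 = 0
p1 ∨ ¬p1 = 1/5 ∨ 0 = 1/5
(¬p1 ≡ p1) ∨ (p1 ∨ ¬p1) = 0 ∨ 1/5 = 1/5
(¬p1 ∨ ((p1 ∧ p1) ∨ p1)) ∧ ((¬p1 ≡ p1) ∨ (p1 ∨ ¬p1)) = 1/5 ∧ 1/5 = 1/5
No assignment yields a value below 1/5, so this is the minimum.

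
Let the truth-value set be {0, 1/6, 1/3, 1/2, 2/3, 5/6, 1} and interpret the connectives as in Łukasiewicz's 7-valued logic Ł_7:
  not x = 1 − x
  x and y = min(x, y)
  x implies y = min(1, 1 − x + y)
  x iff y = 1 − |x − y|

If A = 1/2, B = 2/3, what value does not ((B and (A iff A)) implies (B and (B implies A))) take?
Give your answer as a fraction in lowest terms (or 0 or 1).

0

A iff A = 1/2 iff 1/2 = 1
B and (A iff A) = 2/3 and 1 = 2/3
B implies A = 2/3 implies 1/2 = 5/6
B and (B implies A) = 2/3 and 5/6 = 2/3
(B and (A iff A)) implies (B and (B implies A)) = 2/3 implies 2/3 = 1
not ((B and (A iff A)) implies (B and (B implies A))) = not 1 = 0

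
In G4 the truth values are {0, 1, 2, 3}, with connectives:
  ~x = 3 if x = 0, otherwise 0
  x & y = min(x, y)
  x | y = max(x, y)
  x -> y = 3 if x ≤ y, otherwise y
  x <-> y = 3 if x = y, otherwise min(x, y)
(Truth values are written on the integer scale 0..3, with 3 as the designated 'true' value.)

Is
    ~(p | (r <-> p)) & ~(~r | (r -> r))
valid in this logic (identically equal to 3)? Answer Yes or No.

No

Counterexample: take p = 0, r = 0.
r <-> p = 0 <-> 0 = 3
p | (r <-> p) = 0 | 3 = 3
~(p | (r <-> p)) = ~3 = 0
~r = ~0 = 3
r -> r = 0 -> 0 = 3
~r | (r -> r) = 3 | 3 = 3
~(~r | (r -> r)) = ~3 = 0
~(p | (r <-> p)) & ~(~r | (r -> r)) = 0 & 0 = 0
This gives 0 ≠ 3.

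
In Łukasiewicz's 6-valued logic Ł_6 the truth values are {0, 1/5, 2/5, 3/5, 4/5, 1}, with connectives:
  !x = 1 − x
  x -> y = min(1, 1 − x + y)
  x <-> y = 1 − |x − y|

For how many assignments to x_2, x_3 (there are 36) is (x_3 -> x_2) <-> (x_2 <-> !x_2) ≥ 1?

4

value 1: 4 assignments (counts)
value 4/5: 12 assignments
value 3/5: 4 assignments
value 2/5: 8 assignments
value 1/5: 1 assignment
value 0: 7 assignments
So 4 of the 36 assignments meet the threshold.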